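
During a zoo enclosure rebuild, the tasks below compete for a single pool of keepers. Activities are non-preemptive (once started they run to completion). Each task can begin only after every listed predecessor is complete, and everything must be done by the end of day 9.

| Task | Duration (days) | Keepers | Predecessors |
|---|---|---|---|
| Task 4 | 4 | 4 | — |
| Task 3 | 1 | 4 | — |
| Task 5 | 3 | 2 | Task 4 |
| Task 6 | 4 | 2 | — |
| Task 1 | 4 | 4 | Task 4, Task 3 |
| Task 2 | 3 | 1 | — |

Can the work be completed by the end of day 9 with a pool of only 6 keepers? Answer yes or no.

no

The minimum achievable peak is 7; 6 < 7, so no feasible schedule stays within the cap.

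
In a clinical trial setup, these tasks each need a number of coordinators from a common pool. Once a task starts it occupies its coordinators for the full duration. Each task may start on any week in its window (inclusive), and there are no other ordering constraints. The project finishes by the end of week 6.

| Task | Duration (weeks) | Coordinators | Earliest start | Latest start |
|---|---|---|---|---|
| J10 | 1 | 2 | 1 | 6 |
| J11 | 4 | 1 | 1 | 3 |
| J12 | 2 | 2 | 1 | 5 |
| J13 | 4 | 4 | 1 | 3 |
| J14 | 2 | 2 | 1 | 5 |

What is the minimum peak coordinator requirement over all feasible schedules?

Early-start (J10@1, J11@1, J12@1, J13@1, J14@1) gives peak 11: w1:11  w2:9  w3:5  w4:5  w5:0  w6:0.
Shift J13→3, J14→5.
Schedule J10@1, J11@1, J12@1, J13@3, J14@5: w1:5  w2:3  w3:5  w4:5  w5:6  w6:6 — peak 6.

6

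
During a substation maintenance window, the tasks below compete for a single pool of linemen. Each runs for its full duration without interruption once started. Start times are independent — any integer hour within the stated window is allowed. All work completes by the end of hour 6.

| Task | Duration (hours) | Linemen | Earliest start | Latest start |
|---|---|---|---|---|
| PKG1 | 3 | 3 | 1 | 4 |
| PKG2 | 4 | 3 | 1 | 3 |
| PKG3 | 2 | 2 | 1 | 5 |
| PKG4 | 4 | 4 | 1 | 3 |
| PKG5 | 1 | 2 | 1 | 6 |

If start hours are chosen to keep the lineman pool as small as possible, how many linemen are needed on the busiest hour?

10

Early-start (PKG1@1, PKG2@1, PKG3@1, PKG4@1, PKG5@1) gives peak 14: h1:14  h2:12  h3:10  h4:7  h5:0  h6:0.
Shift PKG4→3.
Schedule PKG1@1, PKG2@1, PKG3@1, PKG4@3, PKG5@1: h1:10  h2:8  h3:10  h4:7  h5:4  h6:4 — peak 10.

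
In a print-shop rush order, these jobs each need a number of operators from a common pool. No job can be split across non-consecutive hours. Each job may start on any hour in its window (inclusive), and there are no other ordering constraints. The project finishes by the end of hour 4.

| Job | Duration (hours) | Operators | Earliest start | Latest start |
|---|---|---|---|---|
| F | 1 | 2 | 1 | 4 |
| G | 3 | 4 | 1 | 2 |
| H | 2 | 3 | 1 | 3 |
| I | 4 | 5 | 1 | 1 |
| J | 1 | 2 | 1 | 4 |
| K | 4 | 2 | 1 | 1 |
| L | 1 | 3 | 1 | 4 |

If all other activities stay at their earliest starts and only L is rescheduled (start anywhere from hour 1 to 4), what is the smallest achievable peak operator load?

L@1: h1:21  h2:14  h3:11  h4:7 → peak 21
L@2: h1:18  h2:17  h3:11  h4:7 → peak 18
L@3: h1:18  h2:14  h3:14  h4:7 → peak 18
L@4: h1:18  h2:14  h3:11  h4:10 → peak 18
Best is L@2, peak 18.

18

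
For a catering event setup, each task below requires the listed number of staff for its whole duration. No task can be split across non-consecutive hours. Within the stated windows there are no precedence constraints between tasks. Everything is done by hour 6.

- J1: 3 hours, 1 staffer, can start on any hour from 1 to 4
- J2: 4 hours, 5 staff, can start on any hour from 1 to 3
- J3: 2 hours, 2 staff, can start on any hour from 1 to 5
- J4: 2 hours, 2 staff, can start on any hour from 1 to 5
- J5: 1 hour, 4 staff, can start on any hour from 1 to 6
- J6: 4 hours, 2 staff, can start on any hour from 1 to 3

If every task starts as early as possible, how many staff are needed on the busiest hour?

Early-start schedule: J1@1, J2@1, J3@1, J4@1, J5@1, J6@1.
Load per hour: hour 1: 16, hour 2: 12, hour 3: 8, hour 4: 7, hour 5: 0, hour 6: 0.
Peak is 16.

16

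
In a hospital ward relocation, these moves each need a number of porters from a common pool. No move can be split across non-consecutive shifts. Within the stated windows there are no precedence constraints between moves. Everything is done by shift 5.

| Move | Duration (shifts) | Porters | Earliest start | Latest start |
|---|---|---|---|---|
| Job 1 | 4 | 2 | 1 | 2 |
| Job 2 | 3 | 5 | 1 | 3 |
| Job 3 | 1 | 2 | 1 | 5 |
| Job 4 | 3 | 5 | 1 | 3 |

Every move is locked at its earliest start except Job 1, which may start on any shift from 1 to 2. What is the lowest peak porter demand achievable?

Job 1@1: s1:14  s2:12  s3:12  s4:2  s5:0 → peak 14
Job 1@2: s1:12  s2:12  s3:12  s4:2  s5:2 → peak 12
Best is Job 1@2, peak 12.

12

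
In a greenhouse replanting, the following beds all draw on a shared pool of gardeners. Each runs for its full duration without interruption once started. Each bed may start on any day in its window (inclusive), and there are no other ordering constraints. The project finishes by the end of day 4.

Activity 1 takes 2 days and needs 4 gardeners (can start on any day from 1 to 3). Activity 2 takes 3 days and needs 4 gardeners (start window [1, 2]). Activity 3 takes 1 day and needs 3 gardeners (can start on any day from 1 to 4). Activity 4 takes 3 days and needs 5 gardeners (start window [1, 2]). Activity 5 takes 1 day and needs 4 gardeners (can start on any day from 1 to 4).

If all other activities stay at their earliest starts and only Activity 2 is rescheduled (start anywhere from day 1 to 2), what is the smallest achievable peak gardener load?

16

Activity 2@1: d1:20  d2:13  d3:9  d4:0 → peak 20
Activity 2@2: d1:16  d2:13  d3:9  d4:4 → peak 16
Best is Activity 2@2, peak 16.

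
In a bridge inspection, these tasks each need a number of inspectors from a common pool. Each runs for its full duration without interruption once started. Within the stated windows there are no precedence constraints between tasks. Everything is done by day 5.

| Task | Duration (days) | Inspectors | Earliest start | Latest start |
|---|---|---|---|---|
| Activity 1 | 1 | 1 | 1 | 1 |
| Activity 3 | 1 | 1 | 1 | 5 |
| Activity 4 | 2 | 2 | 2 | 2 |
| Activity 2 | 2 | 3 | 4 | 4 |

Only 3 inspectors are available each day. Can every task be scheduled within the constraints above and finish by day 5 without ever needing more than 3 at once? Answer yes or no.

Schedule Activity 1@1, Activity 3@1, Activity 4@2, Activity 2@4: d1:2  d2:2  d3:2  d4:3  d5:3 — peak 3 ≤ 3.

yes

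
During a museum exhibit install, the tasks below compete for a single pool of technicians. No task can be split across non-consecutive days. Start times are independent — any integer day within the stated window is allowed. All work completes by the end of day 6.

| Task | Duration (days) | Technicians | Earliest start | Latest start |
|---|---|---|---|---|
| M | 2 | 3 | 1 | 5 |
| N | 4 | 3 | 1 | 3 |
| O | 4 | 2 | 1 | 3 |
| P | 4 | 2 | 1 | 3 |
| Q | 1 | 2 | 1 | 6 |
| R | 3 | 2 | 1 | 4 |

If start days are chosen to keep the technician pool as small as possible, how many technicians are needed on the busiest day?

9

Early-start (M@1, N@1, O@1, P@1, Q@1, R@1) gives peak 14: d1:14  d2:12  d3:9  d4:7  d5:0  d6:0.
Shift P→3, Q→3, R→4.
Schedule M@1, N@1, O@1, P@3, Q@3, R@4: d1:8  d2:8  d3:9  d4:9  d5:4  d6:4 — peak 9.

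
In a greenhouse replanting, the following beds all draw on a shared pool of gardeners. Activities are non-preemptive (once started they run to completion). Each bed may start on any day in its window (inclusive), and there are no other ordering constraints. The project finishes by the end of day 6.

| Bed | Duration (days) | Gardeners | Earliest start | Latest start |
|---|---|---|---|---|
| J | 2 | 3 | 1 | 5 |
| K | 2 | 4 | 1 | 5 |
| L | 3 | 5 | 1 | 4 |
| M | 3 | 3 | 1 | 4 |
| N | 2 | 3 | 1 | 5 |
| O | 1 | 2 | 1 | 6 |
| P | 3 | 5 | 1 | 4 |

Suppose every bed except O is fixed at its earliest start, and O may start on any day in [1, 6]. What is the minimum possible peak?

O@1: d1:25  d2:23  d3:13  d4:0  d5:0  d6:0 → peak 25
O@2: d1:23  d2:25  d3:13  d4:0  d5:0  d6:0 → peak 25
O@3: d1:23  d2:23  d3:15  d4:0  d5:0  d6:0 → peak 23
O@4: d1:23  d2:23  d3:13  d4:2  d5:0  d6:0 → peak 23
O@5: d1:23  d2:23  d3:13  d4:0  d5:2  d6:0 → peak 23
O@6: d1:23  d2:23  d3:13  d4:0  d5:0  d6:2 → peak 23
Best is O@3, peak 23.

23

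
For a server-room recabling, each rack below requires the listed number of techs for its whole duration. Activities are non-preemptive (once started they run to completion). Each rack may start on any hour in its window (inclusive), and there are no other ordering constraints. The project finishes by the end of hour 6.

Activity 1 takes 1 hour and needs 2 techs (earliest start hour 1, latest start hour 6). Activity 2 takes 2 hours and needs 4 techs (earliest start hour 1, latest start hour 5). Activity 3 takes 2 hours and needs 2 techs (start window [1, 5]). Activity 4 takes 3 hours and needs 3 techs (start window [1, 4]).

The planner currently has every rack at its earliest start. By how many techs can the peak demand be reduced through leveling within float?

Early-start peak: h1:11  h2:9  h3:3  h4:0  h5:0  h6:0 ⇒ 11.
Leveled (Activity 1@1, Activity 2@2, Activity 3@4, Activity 4@4): h1:2  h2:4  h3:4  h4:5  h5:5  h6:3 ⇒ 5.
Reduction 11 − 5 = 6.

6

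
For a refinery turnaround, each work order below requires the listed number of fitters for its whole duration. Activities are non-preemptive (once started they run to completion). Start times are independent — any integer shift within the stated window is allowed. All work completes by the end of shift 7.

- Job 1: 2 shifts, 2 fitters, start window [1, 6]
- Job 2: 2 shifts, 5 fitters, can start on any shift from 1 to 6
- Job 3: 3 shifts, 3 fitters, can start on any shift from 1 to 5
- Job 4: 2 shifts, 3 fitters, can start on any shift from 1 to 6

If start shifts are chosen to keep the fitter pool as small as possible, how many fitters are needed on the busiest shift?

5

Early-start (Job 1@1, Job 2@1, Job 3@1, Job 4@1) gives peak 13: s1:13  s2:13  s3:3  s4:0  s5:0  s6:0  s7:0.
Shift Job 2→3, Job 3→5.
Schedule Job 1@1, Job 2@3, Job 3@5, Job 4@1: s1:5  s2:5  s3:5  s4:5  s5:3  s6:3  s7:3 — peak 5.
Total fitter-shifts = 29 over 7 shifts ⇒ peak ≥ ⌈29/7⌉ = 5, so 5 is optimal.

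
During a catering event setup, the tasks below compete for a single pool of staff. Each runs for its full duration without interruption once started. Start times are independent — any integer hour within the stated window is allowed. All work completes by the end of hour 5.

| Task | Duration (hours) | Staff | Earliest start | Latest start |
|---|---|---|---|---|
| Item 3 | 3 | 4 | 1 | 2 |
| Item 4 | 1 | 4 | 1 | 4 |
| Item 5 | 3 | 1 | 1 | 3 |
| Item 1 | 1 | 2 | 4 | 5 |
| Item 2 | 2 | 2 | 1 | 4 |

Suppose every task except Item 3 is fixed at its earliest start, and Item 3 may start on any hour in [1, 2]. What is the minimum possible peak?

Item 3@1: h1:11  h2:7  h3:5  h4:2  h5:0 → peak 11
Item 3@2: h1:7  h2:7  h3:5  h4:6  h5:0 → peak 7
Best is Item 3@2, peak 7.

7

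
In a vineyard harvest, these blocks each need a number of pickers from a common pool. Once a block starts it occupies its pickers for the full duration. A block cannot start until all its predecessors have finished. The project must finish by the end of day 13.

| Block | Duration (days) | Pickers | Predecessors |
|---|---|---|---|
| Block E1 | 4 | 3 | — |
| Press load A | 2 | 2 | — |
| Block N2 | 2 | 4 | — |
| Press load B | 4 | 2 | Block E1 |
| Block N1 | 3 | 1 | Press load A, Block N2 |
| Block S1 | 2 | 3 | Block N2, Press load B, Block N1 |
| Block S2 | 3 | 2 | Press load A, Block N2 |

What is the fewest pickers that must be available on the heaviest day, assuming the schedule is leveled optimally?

5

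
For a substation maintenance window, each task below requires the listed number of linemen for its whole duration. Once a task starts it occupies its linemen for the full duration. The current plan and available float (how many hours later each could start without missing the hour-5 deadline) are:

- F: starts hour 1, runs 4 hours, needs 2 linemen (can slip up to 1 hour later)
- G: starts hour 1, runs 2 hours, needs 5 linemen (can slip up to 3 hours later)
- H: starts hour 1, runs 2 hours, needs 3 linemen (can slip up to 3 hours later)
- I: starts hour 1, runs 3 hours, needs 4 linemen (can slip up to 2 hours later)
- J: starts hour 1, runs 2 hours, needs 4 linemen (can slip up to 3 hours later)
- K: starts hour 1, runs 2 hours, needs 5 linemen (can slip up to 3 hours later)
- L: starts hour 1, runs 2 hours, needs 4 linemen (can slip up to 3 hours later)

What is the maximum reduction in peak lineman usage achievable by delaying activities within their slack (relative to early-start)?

Early-start peak: h1:27  h2:27  h3:6  h4:2  h5:0 ⇒ 27.
Leveled (F@1, G@1, H@1, I@1, J@3, K@3, L@4): h1:14  h2:14  h3:15  h4:15  h5:4 ⇒ 15.
Reduction 27 − 15 = 12.

12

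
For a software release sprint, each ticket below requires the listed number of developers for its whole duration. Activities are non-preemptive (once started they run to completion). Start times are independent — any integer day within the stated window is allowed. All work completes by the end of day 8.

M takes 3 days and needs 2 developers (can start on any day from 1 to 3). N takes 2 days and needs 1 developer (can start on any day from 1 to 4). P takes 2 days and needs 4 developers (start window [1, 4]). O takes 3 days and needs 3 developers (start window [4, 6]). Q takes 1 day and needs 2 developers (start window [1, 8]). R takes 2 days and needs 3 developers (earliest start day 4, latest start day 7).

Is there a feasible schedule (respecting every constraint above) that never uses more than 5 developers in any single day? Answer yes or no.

yes

Schedule M@3, N@1, P@1, O@4, Q@3, R@7: d1:5  d2:5  d3:4  d4:5  d5:5  d6:3  d7:3  d8:3 — peak 5 ≤ 5.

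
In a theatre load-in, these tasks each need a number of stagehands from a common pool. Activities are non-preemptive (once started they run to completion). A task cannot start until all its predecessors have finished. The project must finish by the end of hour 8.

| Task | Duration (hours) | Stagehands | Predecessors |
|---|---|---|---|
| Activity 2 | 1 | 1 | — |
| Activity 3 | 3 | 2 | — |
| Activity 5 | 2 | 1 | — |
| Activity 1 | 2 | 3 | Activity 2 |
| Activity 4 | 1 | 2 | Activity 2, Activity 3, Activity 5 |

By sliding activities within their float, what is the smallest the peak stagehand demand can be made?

3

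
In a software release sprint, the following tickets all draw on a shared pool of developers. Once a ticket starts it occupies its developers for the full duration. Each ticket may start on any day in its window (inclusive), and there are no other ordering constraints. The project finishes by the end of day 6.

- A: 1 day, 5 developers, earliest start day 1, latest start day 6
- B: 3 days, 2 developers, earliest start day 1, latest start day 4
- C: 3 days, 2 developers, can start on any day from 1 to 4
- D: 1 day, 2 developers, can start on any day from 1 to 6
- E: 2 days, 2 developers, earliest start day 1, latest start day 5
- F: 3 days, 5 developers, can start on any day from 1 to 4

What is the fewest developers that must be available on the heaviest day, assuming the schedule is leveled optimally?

7

Early-start (A@1, B@1, C@1, D@1, E@1, F@1) gives peak 18: d1:18  d2:11  d3:9  d4:0  d5:0  d6:0.
Shift C→2, D→2, E→5, F→4.
Schedule A@1, B@1, C@2, D@2, E@5, F@4: d1:7  d2:6  d3:4  d4:7  d5:7  d6:7 — peak 7.
Total developer-days = 38 over 6 days ⇒ peak ≥ ⌈38/6⌉ = 7, so 7 is optimal.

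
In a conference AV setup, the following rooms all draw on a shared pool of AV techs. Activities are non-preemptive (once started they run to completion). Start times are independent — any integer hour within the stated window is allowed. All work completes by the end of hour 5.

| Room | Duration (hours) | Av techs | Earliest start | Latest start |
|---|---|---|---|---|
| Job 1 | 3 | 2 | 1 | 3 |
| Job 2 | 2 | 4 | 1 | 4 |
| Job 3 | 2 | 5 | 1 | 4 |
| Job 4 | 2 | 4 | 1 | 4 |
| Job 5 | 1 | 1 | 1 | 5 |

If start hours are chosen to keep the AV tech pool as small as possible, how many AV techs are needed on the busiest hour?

8

Early-start (Job 1@1, Job 2@1, Job 3@1, Job 4@1, Job 5@1) gives peak 16: h1:16  h2:15  h3:2  h4:0  h5:0.
Shift Job 2→3, Job 4→4.
Schedule Job 1@1, Job 2@3, Job 3@1, Job 4@4, Job 5@1: h1:8  h2:7  h3:6  h4:8  h5:4 — peak 8.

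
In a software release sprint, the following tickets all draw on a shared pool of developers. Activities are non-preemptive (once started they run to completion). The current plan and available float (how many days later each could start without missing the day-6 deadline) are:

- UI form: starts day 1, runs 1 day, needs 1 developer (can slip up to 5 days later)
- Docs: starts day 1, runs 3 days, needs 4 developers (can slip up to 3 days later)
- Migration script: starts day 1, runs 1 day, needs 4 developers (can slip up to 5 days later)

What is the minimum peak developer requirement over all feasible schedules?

4

Early-start (UI form@1, Docs@1, Migration script@1) gives peak 9: d1:9  d2:4  d3:4  d4:0  d5:0  d6:0.
Shift Docs→2, Migration script→5.
Schedule UI form@1, Docs@2, Migration script@5: d1:1  d2:4  d3:4  d4:4  d5:4  d6:0 — peak 4.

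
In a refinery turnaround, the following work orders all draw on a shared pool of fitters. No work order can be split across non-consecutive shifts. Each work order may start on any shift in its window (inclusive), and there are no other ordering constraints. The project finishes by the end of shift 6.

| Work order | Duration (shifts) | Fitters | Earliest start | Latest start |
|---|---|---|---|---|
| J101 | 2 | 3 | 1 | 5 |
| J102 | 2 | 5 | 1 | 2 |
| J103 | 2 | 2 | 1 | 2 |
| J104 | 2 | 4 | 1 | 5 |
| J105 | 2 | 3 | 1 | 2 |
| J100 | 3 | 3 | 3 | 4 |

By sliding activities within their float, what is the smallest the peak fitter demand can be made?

Early-start (J101@1, J102@1, J103@1, J104@1, J105@1, J100@3) gives peak 17: s1:17  s2:17  s3:3  s4:3  s5:3  s6:0.
Shift J101→3, J104→3.
Schedule J101@3, J102@1, J103@1, J104@3, J105@1, J100@3: s1:10  s2:10  s3:10  s4:10  s5:3  s6:0 — peak 10.

10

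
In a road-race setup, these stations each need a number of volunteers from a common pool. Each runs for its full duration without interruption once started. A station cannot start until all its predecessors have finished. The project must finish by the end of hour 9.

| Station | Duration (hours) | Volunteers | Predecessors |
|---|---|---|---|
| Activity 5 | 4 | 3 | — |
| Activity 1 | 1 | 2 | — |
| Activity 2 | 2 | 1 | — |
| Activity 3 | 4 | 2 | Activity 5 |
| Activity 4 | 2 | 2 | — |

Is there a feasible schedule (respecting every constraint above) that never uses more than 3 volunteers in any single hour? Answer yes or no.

Total volunteer-hours = 28; over 9 hours the average is 28/9 > 3, so some hour must exceed 3.

no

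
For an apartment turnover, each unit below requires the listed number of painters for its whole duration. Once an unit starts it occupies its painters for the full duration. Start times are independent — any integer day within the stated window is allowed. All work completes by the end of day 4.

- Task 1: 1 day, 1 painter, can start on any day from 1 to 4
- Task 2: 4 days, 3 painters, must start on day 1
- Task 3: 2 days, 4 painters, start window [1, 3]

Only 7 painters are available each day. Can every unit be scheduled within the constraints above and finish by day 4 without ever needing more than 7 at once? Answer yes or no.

yes

Schedule Task 1@1, Task 2@1, Task 3@2: d1:4  d2:7  d3:7  d4:3 — peak 7 ≤ 7.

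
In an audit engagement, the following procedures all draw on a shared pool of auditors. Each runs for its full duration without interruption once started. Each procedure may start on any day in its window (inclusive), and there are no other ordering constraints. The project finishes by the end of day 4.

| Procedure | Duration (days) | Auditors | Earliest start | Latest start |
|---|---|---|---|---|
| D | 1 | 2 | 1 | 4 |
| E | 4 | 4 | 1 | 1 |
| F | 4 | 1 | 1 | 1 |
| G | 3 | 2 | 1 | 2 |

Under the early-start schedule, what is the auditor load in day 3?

At early start, day 3 has: E, F, G.
Demand: 4 + 1 + 2 = 7.

7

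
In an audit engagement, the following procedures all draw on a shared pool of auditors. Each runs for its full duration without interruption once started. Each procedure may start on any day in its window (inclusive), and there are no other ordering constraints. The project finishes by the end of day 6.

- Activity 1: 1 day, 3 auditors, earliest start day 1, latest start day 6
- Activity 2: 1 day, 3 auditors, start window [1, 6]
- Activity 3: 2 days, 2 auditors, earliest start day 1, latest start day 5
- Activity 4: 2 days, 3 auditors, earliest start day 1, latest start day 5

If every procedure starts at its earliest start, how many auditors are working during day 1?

11

At early start, day 1 has: Activity 1, Activity 2, Activity 3, Activity 4.
Demand: 3 + 3 + 2 + 3 = 11.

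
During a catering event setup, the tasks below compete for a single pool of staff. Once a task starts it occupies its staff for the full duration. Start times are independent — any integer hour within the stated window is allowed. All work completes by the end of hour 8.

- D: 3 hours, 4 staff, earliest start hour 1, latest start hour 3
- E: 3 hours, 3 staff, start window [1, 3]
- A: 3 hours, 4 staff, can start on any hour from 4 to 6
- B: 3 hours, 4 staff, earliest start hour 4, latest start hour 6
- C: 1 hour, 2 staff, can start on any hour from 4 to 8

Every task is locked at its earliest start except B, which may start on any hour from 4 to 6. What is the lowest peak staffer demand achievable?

8

B@4: h1:7  h2:7  h3:7  h4:10  h5:8  h6:8  h7:0  h8:0 → peak 10
B@5: h1:7  h2:7  h3:7  h4:6  h5:8  h6:8  h7:4  h8:0 → peak 8
B@6: h1:7  h2:7  h3:7  h4:6  h5:4  h6:8  h7:4  h8:4 → peak 8
Best is B@5, peak 8.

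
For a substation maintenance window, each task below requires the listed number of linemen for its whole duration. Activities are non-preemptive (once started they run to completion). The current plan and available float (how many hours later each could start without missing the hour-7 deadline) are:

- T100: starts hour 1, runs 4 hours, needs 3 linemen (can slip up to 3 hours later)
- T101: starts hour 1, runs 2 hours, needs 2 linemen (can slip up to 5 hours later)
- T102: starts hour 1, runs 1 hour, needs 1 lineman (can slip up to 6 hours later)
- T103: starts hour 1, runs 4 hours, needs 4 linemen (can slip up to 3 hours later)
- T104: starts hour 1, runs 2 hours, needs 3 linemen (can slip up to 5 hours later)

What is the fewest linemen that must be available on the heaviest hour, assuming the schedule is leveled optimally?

Early-start (T100@1, T101@1, T102@1, T103@1, T104@1) gives peak 13: h1:13  h2:12  h3:7  h4:7  h5:0  h6:0  h7:0.
Shift T103→3, T104→5.
Schedule T100@1, T101@1, T102@1, T103@3, T104@5: h1:6  h2:5  h3:7  h4:7  h5:7  h6:7  h7:0 — peak 7.

7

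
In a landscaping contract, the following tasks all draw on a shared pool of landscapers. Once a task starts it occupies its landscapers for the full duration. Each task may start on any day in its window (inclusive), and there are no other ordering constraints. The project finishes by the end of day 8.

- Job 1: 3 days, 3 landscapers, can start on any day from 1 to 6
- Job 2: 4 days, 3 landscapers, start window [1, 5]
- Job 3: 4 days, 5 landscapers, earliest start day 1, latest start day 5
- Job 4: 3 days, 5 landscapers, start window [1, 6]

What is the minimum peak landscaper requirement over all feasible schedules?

8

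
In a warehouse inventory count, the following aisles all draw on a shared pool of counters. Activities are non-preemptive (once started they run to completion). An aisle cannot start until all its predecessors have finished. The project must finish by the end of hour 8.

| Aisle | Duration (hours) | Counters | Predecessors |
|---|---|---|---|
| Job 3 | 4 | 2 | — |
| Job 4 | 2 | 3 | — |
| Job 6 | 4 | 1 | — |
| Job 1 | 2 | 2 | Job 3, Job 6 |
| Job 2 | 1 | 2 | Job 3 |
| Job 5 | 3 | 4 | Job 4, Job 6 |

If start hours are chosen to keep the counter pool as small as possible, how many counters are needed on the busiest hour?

6

Early-start (Job 3@1, Job 4@1, Job 6@1, Job 1@5, Job 2@5, Job 5@5) gives peak 8: h1:6  h2:6  h3:3  h4:3  h5:8  h6:6  h7:4  h8:0.
Shift Job 5→6.
Schedule Job 3@1, Job 4@1, Job 6@1, Job 1@5, Job 2@5, Job 5@6: h1:6  h2:6  h3:3  h4:3  h5:4  h6:6  h7:4  h8:4 — peak 6.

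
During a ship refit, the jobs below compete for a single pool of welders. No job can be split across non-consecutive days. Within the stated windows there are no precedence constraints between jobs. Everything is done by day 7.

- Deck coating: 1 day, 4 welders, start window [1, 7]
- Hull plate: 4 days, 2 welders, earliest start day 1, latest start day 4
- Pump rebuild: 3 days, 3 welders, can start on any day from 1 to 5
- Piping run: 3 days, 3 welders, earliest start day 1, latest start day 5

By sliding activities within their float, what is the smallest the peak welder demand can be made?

5

Early-start (Deck coating@1, Hull plate@1, Pump rebuild@1, Piping run@1) gives peak 12: d1:12  d2:8  d3:8  d4:2  d5:0  d6:0  d7:0.
Shift Hull plate→2, Pump rebuild→2, Piping run→5.
Schedule Deck coating@1, Hull plate@2, Pump rebuild@2, Piping run@5: d1:4  d2:5  d3:5  d4:5  d5:5  d6:3  d7:3 — peak 5.
Total welder-days = 30 over 7 days ⇒ peak ≥ ⌈30/7⌉ = 5, so 5 is optimal.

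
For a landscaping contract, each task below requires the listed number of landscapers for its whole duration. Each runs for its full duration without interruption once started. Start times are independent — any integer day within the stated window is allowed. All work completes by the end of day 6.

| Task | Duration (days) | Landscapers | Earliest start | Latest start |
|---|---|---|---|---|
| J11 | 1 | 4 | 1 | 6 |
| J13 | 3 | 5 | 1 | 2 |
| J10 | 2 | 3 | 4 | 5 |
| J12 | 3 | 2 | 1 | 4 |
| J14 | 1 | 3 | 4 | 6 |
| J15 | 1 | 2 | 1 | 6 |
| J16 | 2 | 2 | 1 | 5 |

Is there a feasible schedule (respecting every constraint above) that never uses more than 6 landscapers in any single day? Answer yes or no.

Total landscaper-days = 40; over 6 days the average is 40/6 > 6, so some day must exceed 6.

no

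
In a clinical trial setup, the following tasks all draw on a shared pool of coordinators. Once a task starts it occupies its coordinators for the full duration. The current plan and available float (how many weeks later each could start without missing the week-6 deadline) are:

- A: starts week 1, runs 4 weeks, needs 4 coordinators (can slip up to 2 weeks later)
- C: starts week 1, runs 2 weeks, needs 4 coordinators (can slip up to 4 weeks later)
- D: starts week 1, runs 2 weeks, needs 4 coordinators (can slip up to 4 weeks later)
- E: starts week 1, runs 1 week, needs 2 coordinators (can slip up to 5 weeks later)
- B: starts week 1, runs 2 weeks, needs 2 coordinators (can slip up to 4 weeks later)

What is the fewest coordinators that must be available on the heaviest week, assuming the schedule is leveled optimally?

8

Early-start (A@1, C@1, D@1, E@1, B@1) gives peak 16: w1:16  w2:14  w3:4  w4:4  w5:0  w6:0.
Shift D→3, E→5, B→5.
Schedule A@1, C@1, D@3, E@5, B@5: w1:8  w2:8  w3:8  w4:8  w5:4  w6:2 — peak 8.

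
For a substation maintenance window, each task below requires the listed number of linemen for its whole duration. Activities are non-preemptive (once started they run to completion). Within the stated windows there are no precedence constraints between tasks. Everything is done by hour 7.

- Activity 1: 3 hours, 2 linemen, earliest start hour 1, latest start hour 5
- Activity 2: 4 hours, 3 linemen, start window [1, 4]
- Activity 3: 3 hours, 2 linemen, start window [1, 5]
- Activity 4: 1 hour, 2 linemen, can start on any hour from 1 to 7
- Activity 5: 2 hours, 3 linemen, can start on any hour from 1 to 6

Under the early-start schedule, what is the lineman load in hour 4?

3

At early start, hour 4 has: Activity 2.
Demand: 3 = 3.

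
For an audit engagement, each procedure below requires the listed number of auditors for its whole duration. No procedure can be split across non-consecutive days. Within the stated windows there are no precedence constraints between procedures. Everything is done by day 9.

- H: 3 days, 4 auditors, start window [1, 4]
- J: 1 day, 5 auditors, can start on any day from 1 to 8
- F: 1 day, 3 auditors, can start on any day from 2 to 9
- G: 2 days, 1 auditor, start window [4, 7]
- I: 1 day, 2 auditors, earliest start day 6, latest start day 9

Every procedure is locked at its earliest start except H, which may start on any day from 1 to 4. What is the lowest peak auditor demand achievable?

5

H@1: d1:9  d2:7  d3:4  d4:1  d5:1  d6:2  d7:0  d8:0  d9:0 → peak 9
H@2: d1:5  d2:7  d3:4  d4:5  d5:1  d6:2  d7:0  d8:0  d9:0 → peak 7
H@3: d1:5  d2:3  d3:4  d4:5  d5:5  d6:2  d7:0  d8:0  d9:0 → peak 5
H@4: d1:5  d2:3  d3:0  d4:5  d5:5  d6:6  d7:0  d8:0  d9:0 → peak 6
Best is H@3, peak 5.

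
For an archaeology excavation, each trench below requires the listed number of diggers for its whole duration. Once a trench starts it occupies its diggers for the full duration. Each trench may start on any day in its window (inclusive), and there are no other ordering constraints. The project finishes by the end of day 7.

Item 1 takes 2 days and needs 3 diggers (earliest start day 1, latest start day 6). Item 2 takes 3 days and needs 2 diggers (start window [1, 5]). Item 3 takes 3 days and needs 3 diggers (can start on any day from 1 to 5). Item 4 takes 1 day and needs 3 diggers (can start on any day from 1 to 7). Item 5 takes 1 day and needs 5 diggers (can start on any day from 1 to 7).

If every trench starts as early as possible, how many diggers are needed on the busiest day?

Early-start schedule: Item 1@1, Item 2@1, Item 3@1, Item 4@1, Item 5@1.
Load per day: day 1: 16, day 2: 8, day 3: 5, day 4: 0, day 5: 0, day 6: 0, day 7: 0.
Peak is 16.

16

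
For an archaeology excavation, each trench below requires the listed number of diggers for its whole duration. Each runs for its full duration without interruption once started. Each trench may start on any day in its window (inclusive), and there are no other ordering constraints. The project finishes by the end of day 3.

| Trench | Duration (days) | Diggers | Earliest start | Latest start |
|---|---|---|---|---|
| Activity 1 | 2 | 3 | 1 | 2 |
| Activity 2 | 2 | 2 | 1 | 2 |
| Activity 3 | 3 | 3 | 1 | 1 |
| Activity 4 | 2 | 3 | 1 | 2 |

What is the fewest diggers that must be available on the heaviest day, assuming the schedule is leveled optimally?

11

Schedule Activity 1@1, Activity 2@1, Activity 3@1, Activity 4@1: d1:11  d2:11  d3:3 — peak 11.
No arrangement of the 8 feasible schedules does better.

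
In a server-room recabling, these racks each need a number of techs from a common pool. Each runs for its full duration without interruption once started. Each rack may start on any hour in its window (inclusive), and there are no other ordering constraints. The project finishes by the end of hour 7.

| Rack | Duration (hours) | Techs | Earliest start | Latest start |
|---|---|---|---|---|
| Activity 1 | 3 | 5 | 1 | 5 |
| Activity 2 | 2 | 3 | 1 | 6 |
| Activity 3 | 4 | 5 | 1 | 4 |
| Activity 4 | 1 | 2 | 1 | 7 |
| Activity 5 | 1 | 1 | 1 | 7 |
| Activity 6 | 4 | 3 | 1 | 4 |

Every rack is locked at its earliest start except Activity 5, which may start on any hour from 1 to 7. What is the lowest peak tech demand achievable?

18

Activity 5@1: h1:19  h2:16  h3:13  h4:8  h5:0  h6:0  h7:0 → peak 19
Activity 5@2: h1:18  h2:17  h3:13  h4:8  h5:0  h6:0  h7:0 → peak 18
Activity 5@3: h1:18  h2:16  h3:14  h4:8  h5:0  h6:0  h7:0 → peak 18
Activity 5@4: h1:18  h2:16  h3:13  h4:9  h5:0  h6:0  h7:0 → peak 18
Activity 5@5: h1:18  h2:16  h3:13  h4:8  h5:1  h6:0  h7:0 → peak 18
Activity 5@6: h1:18  h2:16  h3:13  h4:8  h5:0  h6:1  h7:0 → peak 18
Activity 5@7: h1:18  h2:16  h3:13  h4:8  h5:0  h6:0  h7:1 → peak 18
Best is Activity 5@2, peak 18.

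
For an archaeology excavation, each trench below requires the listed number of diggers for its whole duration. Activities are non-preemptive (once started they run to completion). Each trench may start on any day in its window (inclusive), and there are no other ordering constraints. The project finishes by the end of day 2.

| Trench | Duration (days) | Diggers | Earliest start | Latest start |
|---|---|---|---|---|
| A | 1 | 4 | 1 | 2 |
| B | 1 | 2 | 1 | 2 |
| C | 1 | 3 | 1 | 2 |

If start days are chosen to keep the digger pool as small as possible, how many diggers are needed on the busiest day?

5

Early-start (A@1, B@1, C@1) gives peak 9: d1:9  d2:0.
Shift B→2, C→2.
Schedule A@1, B@2, C@2: d1:4  d2:5 — peak 5.
Total digger-days = 9 over 2 days ⇒ peak ≥ ⌈9/2⌉ = 5, so 5 is optimal.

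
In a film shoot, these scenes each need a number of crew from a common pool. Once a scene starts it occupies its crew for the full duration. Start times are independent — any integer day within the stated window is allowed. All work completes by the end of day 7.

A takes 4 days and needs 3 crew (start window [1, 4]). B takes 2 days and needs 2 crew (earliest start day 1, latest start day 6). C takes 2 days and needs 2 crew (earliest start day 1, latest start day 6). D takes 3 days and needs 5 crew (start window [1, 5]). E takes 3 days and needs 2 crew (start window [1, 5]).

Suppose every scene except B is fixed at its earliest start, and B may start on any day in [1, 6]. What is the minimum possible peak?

12

B@1: d1:14  d2:14  d3:10  d4:3  d5:0  d6:0  d7:0 → peak 14
B@2: d1:12  d2:14  d3:12  d4:3  d5:0  d6:0  d7:0 → peak 14
B@3: d1:12  d2:12  d3:12  d4:5  d5:0  d6:0  d7:0 → peak 12
B@4: d1:12  d2:12  d3:10  d4:5  d5:2  d6:0  d7:0 → peak 12
B@5: d1:12  d2:12  d3:10  d4:3  d5:2  d6:2  d7:0 → peak 12
B@6: d1:12  d2:12  d3:10  d4:3  d5:0  d6:2  d7:2 → peak 12
Best is B@3, peak 12.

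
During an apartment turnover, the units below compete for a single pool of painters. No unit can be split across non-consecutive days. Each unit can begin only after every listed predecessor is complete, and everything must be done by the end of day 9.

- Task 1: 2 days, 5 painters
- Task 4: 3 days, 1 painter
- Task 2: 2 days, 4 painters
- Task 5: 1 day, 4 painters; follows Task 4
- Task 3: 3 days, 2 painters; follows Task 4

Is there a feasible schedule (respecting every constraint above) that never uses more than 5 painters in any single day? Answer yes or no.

Schedule Task 1@1, Task 4@3, Task 2@3, Task 5@6, Task 3@7: d1:5  d2:5  d3:5  d4:5  d5:1  d6:4  d7:2  d8:2  d9:2 — peak 5 ≤ 5.

yes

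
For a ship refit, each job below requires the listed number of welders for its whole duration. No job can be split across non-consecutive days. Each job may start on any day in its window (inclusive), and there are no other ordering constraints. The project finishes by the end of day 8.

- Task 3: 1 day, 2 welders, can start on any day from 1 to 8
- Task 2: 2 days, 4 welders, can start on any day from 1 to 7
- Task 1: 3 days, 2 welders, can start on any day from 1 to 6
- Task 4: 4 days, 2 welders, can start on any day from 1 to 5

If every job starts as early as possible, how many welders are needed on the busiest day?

Early-start schedule: Task 3@1, Task 2@1, Task 1@1, Task 4@1.
Load per day: day 1: 10, day 2: 8, day 3: 4, day 4: 2, day 5: 0, day 6: 0, day 7: 0, day 8: 0.
Peak is 10.

10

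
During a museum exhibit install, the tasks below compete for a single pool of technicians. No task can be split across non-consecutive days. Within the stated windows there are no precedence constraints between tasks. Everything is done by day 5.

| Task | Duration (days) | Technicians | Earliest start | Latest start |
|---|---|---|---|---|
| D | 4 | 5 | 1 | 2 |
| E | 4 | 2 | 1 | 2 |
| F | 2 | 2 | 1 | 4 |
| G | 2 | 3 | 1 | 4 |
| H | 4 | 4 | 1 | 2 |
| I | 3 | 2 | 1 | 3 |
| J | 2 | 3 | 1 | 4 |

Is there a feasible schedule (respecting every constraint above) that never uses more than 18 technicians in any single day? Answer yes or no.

Schedule D@1, E@1, F@1, G@1, H@1, I@3, J@3: d1:16  d2:16  d3:16  d4:16  d5:2 — peak 16 ≤ 18.

yes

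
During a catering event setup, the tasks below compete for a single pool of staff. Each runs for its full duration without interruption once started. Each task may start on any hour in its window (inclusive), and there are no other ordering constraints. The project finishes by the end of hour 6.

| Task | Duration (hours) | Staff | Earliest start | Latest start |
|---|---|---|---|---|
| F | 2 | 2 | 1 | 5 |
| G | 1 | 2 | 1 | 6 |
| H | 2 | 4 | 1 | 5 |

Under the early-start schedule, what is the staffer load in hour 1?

At early start, hour 1 has: F, G, H.
Demand: 2 + 2 + 4 = 8.

8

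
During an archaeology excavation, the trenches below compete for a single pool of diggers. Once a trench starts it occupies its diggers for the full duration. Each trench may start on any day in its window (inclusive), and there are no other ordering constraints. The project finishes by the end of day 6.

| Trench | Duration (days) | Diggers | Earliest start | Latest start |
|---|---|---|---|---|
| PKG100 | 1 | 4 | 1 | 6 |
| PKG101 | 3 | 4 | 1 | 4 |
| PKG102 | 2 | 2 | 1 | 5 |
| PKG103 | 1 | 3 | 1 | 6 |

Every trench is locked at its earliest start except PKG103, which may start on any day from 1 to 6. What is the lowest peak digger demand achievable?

PKG103@1: d1:13  d2:6  d3:4  d4:0  d5:0  d6:0 → peak 13
PKG103@2: d1:10  d2:9  d3:4  d4:0  d5:0  d6:0 → peak 10
PKG103@3: d1:10  d2:6  d3:7  d4:0  d5:0  d6:0 → peak 10
PKG103@4: d1:10  d2:6  d3:4  d4:3  d5:0  d6:0 → peak 10
PKG103@5: d1:10  d2:6  d3:4  d4:0  d5:3  d6:0 → peak 10
PKG103@6: d1:10  d2:6  d3:4  d4:0  d5:0  d6:3 → peak 10
Best is PKG103@2, peak 10.

10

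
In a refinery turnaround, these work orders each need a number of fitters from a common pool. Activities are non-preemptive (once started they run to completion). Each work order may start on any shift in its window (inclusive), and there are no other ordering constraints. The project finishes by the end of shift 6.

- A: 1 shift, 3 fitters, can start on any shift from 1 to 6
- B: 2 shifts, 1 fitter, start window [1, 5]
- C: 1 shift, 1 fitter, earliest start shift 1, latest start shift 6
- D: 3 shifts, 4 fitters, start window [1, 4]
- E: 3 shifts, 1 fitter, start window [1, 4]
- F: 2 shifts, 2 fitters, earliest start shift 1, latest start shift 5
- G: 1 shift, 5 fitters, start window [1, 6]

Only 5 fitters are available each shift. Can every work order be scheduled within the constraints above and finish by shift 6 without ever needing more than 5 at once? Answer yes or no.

The minimum achievable peak is 6; 5 < 6, so no feasible schedule stays within the cap.

no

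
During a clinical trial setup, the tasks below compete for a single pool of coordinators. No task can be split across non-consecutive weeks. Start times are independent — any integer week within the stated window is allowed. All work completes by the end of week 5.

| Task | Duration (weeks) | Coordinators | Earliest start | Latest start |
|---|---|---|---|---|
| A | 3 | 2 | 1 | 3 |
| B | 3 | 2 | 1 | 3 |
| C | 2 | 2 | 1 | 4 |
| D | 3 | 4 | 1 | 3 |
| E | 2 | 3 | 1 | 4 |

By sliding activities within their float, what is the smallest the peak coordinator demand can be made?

Early-start (A@1, B@1, C@1, D@1, E@1) gives peak 13: w1:13  w2:13  w3:8  w4:0  w5:0.
Shift D→3, E→4.
Schedule A@1, B@1, C@1, D@3, E@4: w1:6  w2:6  w3:8  w4:7  w5:7 — peak 8.

8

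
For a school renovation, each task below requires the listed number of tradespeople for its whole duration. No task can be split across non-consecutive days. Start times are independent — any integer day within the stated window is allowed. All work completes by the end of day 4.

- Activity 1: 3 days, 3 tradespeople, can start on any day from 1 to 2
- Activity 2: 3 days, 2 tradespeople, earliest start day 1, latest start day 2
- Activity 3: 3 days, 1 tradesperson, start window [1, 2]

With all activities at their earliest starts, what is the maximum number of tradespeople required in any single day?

Early-start schedule: Activity 1@1, Activity 2@1, Activity 3@1.
Load per day: day 1: 6, day 2: 6, day 3: 6, day 4: 0.
Peak is 6.

6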